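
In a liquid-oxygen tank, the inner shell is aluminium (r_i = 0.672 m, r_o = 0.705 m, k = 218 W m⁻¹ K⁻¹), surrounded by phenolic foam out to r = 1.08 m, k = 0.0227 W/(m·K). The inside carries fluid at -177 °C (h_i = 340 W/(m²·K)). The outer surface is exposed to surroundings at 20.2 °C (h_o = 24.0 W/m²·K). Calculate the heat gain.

Resistance network (inner→outer):
  R_conv,in = 1/(4πr²h) = 1/(4π·0.672²·340) = 5.183×10^-4 K/W
  R_aluminium = (1/0.672 − 1/0.705)/(4πk) = 0.06966/(4π·218) = 2.543×10^-5 K/W
  R_phenolic foam = (1/0.705 − 1/1.08)/(4πk) = 0.4925/(4π·0.0227) = 1.727 K/W
  R_conv,out = 1/(4πr²h) = 1/(4π·1.08²·24.0) = 0.002843 K/W
ΣR = 5.183×10^-4 + 2.543×10^-5 + 1.727 + 0.002843 = 1.730 K/W
Q = ΔT/ΣR = (-177 °C − 20.2 °C)/1.730 = -114 W
(Negative Q ⇒ heat flows inward; heat gain = 114 W.)

Q = 114 W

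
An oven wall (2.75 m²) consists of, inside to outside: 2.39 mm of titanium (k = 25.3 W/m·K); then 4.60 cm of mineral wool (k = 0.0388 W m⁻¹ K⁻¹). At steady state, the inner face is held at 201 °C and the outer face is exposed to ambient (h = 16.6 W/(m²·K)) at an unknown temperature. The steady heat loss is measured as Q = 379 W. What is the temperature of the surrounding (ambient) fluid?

Series resistances:
  R_titanium = L/(kA) = 0.00239/(25.3·2.75) = 3.435×10^-5 K/W
  R_mineral wool = L/(kA) = 0.0460/(0.0388·2.75) = 0.4311 K/W
  R_conv,out = 1/(hA) = 1/(16.6·2.75) = 0.02191 K/W
ΣR = 0.4531 K/W
ΔT = Q·ΣR = 379 × 0.4531 = 171.7 K
Heat flows outward, so T_out = T_in − ΔT = 201 − 171.7 = 29.3 °C

T_out = 29.3 °C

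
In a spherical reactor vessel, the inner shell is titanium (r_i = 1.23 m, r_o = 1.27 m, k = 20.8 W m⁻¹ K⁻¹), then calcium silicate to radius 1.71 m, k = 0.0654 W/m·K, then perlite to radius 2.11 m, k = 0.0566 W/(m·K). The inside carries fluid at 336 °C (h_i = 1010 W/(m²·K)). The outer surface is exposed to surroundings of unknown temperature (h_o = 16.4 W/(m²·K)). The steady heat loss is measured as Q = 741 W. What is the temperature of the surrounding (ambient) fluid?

Series resistances:
  R_conv,in = 1/(4πr²h) = 1/(4π·1.23²·1010) = 5.208×10^-5 K/W
  R_titanium = (1/1.23 − 1/1.27)/(4πk) = 0.02561/(4π·20.8) = 9.797×10^-5 K/W
  R_calcium silicate = (1/1.27 − 1/1.71)/(4πk) = 0.2026/(4π·0.0654) = 0.2465 K/W
  R_perlite = (1/1.71 − 1/2.11)/(4πk) = 0.1109/(4π·0.0566) = 0.1559 K/W
  R_conv,out = 1/(4πr²h) = 1/(4π·2.11²·16.4) = 0.001090 K/W
ΣR = 0.4036 K/W
ΔT = Q·ΣR = 741 × 0.4036 = 299.1 K
Heat flows outward, so T_out = T_in − ΔT = 336 − 299.1 = 36.9 °C

T_out = 36.9 °C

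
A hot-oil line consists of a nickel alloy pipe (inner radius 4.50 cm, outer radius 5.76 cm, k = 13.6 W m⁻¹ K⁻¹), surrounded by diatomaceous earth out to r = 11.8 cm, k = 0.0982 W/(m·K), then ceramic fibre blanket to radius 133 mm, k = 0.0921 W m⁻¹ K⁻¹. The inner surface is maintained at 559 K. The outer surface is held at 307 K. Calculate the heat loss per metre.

Resistance network (inner→outer):
  R'_nickel alloy = ln(0.0576/0.0450)/(2πk) = 0.2469/(2π·13.6) = 0.002889 m·K/W
  R'_diatomaceous earth = ln(0.118/0.0576)/(2πk) = 0.7172/(2π·0.0982) = 1.162 m·K/W
  R'_ceramic fibre blanket = ln(0.133/0.118)/(2πk) = 0.1197/(2π·0.0921) = 0.2068 m·K/W
ΣR = 0.002889 + 1.162 + 0.2068 = 1.372 m·K/W
Q' = ΔT/ΣR = (559 K − 307 K)/1.372 = 184 W/m

Q' = 184 W/m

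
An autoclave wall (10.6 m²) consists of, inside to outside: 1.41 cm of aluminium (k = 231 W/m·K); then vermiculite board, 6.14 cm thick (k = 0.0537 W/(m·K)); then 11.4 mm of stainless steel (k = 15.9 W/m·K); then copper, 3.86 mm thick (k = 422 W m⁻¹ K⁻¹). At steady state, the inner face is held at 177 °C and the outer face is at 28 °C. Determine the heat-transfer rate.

Q = 1380 W

Resistance network (inner→outer):
  R_aluminium = L/(kA) = 0.0141/(231·10.6) = 5.758×10^-6 K/W
  R_vermiculite board = L/(kA) = 0.0614/(0.0537·10.6) = 0.1079 K/W
  R_stainless steel = L/(kA) = 0.0114/(15.9·10.6) = 6.764×10^-5 K/W
  R_copper = L/(kA) = 0.00386/(422·10.6) = 8.629×10^-7 K/W
ΣR = 5.758×10^-6 + 0.1079 + 6.764×10^-5 + 8.629×10^-7 = 0.1080 K/W
Q = ΔT/ΣR = (177 °C − 28 °C)/0.1080 = 1380 W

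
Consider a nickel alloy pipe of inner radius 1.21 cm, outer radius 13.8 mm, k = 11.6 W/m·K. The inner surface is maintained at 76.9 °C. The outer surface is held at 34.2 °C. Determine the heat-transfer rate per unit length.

Q' = 23700 W/m

Q' = 2πk·ΔT/ln(r₂/r₁) = 2π × 11.6 × 42.7 / ln(0.0138/0.0121) = 23700 W/m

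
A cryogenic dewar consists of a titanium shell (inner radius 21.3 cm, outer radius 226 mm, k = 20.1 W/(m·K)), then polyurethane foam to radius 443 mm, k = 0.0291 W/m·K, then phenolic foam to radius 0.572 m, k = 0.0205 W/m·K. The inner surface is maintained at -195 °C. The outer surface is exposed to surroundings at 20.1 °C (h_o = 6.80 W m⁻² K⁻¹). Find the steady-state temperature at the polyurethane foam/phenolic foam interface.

T = -34.4 °C

Treat each layer as a resistance in series:
  R_titanium = (1/0.213 − 1/0.226)/(4πk) = 0.2701/(4π·20.1) = 0.001069 K/W
  R_polyurethane foam = (1/0.226 − 1/0.443)/(4πk) = 2.167/(4π·0.0291) = 5.927 K/W
  R_phenolic foam = (1/0.443 − 1/0.572)/(4πk) = 0.5091/(4π·0.0205) = 1.976 K/W
  R_conv,out = 1/(4πr²h) = 1/(4π·0.572²·6.80) = 0.03577 K/W
ΣR = 0.001069 + 5.927 + 1.976 + 0.03577 = 7.940 K/W
Q = ΔT/ΣR = (-195 °C − 20.1 °C)/7.940 = -27.09 W
From the inner boundary to the polyurethane foam/phenolic foam interface, ΣR_partial = 5.928 K/W.
T_interface = T_in − Q·ΣR_partial = -195 °C − (-27.09)(5.928) = -34.4 °C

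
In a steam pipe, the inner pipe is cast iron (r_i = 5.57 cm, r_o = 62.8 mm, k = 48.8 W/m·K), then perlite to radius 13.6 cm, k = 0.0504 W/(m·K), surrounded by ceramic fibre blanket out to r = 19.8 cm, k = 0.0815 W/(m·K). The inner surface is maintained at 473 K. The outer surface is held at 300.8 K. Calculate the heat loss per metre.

Treat each layer as a resistance in series:
  R'_cast iron = ln(0.0628/0.0557)/(2πk) = 0.1200/(2π·48.8) = 3.913×10^-4 m·K/W
  R'_perlite = ln(0.136/0.0628)/(2πk) = 0.7727/(2π·0.0504) = 2.440 m·K/W
  R'_ceramic fibre blanket = ln(0.198/0.136)/(2πk) = 0.3756/(2π·0.0815) = 0.7335 m·K/W
ΣR = 3.913×10^-4 + 2.440 + 0.7335 = 3.174 m·K/W
Q' = ΔT/ΣR = (473 K − 300.8 K)/3.174 = 54.3 W/m

Q' = 54.3 W/m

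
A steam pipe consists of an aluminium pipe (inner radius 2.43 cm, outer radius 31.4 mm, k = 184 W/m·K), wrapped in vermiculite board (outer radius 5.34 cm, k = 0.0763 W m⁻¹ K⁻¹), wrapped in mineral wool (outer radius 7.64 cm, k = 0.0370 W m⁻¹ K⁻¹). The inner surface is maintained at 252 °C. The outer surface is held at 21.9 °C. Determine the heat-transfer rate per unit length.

Q' = 86.9 W/m

Resistance network (inner→outer):
  R'_aluminium = ln(0.0314/0.0243)/(2πk) = 0.2563/(2π·184) = 2.217×10^-4 m·K/W
  R'_vermiculite board = ln(0.0534/0.0314)/(2πk) = 0.5310/(2π·0.0763) = 1.108 m·K/W
  R'_mineral wool = ln(0.0764/0.0534)/(2πk) = 0.3582/(2π·0.0370) = 1.541 m·K/W
ΣR = 2.217×10^-4 + 1.108 + 1.541 = 2.649 m·K/W
Q' = ΔT/ΣR = (252 °C − 21.9 °C)/2.649 = 86.9 W/m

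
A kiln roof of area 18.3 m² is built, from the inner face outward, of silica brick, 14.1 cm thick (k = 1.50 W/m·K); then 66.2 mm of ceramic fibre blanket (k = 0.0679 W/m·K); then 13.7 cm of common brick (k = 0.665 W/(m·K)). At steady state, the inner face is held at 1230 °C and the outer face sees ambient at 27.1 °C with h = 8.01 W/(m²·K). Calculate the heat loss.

Q = 15700 W

Treat each layer as a resistance in series:
  R_silica brick = L/(kA) = 0.141/(1.50·18.3) = 0.005137 K/W
  R_ceramic fibre blanket = L/(kA) = 0.0662/(0.0679·18.3) = 0.05328 K/W
  R_common brick = L/(kA) = 0.137/(0.665·18.3) = 0.01126 K/W
  R_conv,out = 1/(hA) = 1/(8.01·18.3) = 0.006822 K/W
ΣR = 0.005137 + 0.05328 + 0.01126 + 0.006822 = 0.07650 K/W
Q = ΔT/ΣR = (1230 °C − 27.1 °C)/0.07650 = 15700 W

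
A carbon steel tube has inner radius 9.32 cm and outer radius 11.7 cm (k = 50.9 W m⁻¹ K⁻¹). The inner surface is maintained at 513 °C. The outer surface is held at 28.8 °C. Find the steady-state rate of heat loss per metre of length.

Q' = 2πk·ΔT/ln(r₂/r₁) = 2π × 50.9 × 484.2 / ln(0.117/0.0932) = 6.81×10^5 W/m

Q' = 681 kW/m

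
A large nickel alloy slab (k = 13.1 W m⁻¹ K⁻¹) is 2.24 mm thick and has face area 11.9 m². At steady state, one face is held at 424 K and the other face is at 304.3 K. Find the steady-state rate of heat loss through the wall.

Q = kA·ΔT/L = 13.1 × 11.9 × |424 K − 304.3 K| / 0.00224 = 8.33×10^6 W

Q = 8.33×10^6 W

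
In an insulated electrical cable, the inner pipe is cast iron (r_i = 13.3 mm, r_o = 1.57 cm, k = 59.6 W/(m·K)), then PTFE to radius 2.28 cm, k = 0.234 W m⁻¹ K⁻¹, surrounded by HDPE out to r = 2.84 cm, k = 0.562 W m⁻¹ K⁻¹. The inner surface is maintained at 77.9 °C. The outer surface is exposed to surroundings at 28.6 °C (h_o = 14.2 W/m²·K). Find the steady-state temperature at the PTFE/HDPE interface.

T = 60.3 °C

Series thermal resistances, inner to outer:
  R'_cast iron = ln(0.0157/0.0133)/(2πk) = 0.1659/(2π·59.6) = 4.430×10^-4 m·K/W
  R'_PTFE = ln(0.0228/0.0157)/(2πk) = 0.3731/(2π·0.234) = 0.2538 m·K/W
  R'_HDPE = ln(0.0284/0.0228)/(2πk) = 0.2196/(2π·0.562) = 0.06220 m·K/W
  R'_conv,out = 1/(2πr h) = 1/(2π·0.0284·14.2) = 0.3947 m·K/W
ΣR = 4.430×10^-4 + 0.2538 + 0.06220 + 0.3947 = 0.7111 m·K/W
Q' = ΔT/ΣR = (77.9 °C − 28.6 °C)/0.7111 = 69.33 W/m
From the inner boundary to the PTFE/HDPE interface, ΣR_partial = 0.2542 m·K/W.
T_interface = T_in − Q'·ΣR_partial = 77.9 °C − (69.33)(0.2542) = 60.3 °C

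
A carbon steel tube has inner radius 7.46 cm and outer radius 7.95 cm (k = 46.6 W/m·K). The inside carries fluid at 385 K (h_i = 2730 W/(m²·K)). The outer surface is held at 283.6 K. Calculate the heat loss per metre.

Resistance network (inner→outer):
  R'_conv,in = 1/(2πr h) = 1/(2π·0.0746·2730) = 7.815×10^-4 m·K/W
  R'_carbon steel = ln(0.0795/0.0746)/(2πk) = 0.06362/(2π·46.6) = 2.173×10^-4 m·K/W
ΣR = 7.815×10^-4 + 2.173×10^-4 = 9.988×10^-4 m·K/W
Q' = ΔT/ΣR = (385 K − 283.6 K)/9.988×10^-4 = 1.02×10^5 W/m

Q' = 1.02×10^5 W/m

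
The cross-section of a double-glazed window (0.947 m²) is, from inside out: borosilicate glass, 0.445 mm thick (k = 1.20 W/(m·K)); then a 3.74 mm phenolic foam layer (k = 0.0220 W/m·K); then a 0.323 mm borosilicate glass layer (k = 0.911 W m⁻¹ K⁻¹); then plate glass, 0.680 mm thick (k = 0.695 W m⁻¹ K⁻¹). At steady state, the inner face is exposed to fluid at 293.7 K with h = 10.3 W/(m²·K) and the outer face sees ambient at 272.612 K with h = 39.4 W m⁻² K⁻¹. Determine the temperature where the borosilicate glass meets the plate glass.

Treat each layer as a resistance in series:
  R_conv,in = 1/(hA) = 1/(10.3·0.947) = 0.1025 K/W
  R_borosilicate glass = L/(kA) = 4.45×10^-4/(1.20·0.947) = 3.916×10^-4 K/W
  R_phenolic foam = L/(kA) = 0.00374/(0.0220·0.947) = 0.1795 K/W
  R_borosilicate glass = L/(kA) = 3.23×10^-4/(0.911·0.947) = 3.744×10^-4 K/W
  R_plate glass = L/(kA) = 6.80×10^-4/(0.695·0.947) = 0.001033 K/W
  R_conv,out = 1/(hA) = 1/(39.4·0.947) = 0.02680 K/W
ΣR = 0.1025 + 3.916×10^-4 + 0.1795 + 3.744×10^-4 + 0.001033 + 0.02680 = 0.3106 K/W
Q = ΔT/ΣR = (293.7 K − 272.612 K)/0.3106 = 67.89 W
From the inner boundary to the borosilicate glass/plate glass interface, ΣR_partial = 0.2828 K/W.
T_interface = T_in − Q·ΣR_partial = 293.7 K − (67.89)(0.2828) = 274.50 K

T = 274.50 K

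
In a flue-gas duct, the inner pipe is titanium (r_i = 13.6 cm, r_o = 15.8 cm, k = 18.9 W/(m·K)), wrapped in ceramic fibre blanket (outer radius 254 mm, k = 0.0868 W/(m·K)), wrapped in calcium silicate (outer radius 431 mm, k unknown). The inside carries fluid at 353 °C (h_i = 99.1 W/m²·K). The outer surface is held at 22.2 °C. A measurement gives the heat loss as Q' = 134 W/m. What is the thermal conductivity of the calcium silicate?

ΣR = ΔT/Q' = |353 − 22.2|/134 = 2.469 m·K/W
Known resistances:
  R'_conv,in = 1/(2πr h) = 1/(2π·0.136·99.1) = 0.01181 m·K/W
  R'_titanium = ln(0.158/0.136)/(2πk) = 0.1499/(2π·18.9) = 0.001263 m·K/W
  R'_ceramic fibre blanket = ln(0.254/0.158)/(2πk) = 0.4747/(2π·0.0868) = 0.8705 m·K/W
R_calcium silicate = ΣR − ΣR_known = 2.469 − 0.8836 = 1.585 m·K/W
ln(r₂/r₁)/(2πk) = 1.585 ⇒ k = 0.5288/(2π·1.585) = 0.0531 W/m·K

k = 0.0531 W/m·K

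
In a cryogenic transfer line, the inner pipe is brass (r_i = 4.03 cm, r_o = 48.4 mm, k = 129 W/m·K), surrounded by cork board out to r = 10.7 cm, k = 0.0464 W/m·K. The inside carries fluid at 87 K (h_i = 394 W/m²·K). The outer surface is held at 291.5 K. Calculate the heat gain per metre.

Treat each layer as a resistance in series:
  R'_conv,in = 1/(2πr h) = 1/(2π·0.0403·394) = 0.01002 m·K/W
  R'_brass = ln(0.0484/0.0403)/(2πk) = 0.1831/(2π·129) = 2.260×10^-4 m·K/W
  R'_cork board = ln(0.107/0.0484)/(2πk) = 0.7933/(2π·0.0464) = 2.721 m·K/W
ΣR = 0.01002 + 2.260×10^-4 + 2.721 = 2.731 m·K/W
Q' = ΔT/ΣR = (87 K − 291.5 K)/2.731 = -74.9 W/m
(Negative Q' ⇒ heat flows inward; heat gain = 74.9 W/m.)

Q' = 74.9 W/m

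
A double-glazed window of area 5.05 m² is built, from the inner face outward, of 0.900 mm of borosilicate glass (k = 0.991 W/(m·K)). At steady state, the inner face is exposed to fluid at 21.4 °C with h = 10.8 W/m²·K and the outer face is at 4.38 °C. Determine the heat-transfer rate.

Series thermal resistances, inner to outer:
  R_conv,in = 1/(hA) = 1/(10.8·5.05) = 0.01834 K/W
  R_borosilicate glass = L/(kA) = 9.00×10^-4/(0.991·5.05) = 1.798×10^-4 K/W
ΣR = 0.01834 + 1.798×10^-4 = 0.01852 K/W
Q = ΔT/ΣR = (21.4 °C − 4.38 °C)/0.01852 = 919 W

Q = 919 W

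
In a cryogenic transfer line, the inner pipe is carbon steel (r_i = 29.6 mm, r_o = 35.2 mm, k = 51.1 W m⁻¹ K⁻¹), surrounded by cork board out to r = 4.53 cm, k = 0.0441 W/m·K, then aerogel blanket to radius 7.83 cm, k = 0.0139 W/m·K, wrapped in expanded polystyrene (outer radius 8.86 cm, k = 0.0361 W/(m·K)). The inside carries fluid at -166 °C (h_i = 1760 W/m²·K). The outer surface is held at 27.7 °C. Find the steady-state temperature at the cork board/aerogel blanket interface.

T = -143 °C

Treat each layer as a resistance in series:
  R'_conv,in = 1/(2πr h) = 1/(2π·0.0296·1760) = 0.003055 m·K/W
  R'_carbon steel = ln(0.0352/0.0296)/(2πk) = 0.1733/(2π·51.1) = 5.397×10^-4 m·K/W
  R'_cork board = ln(0.0453/0.0352)/(2πk) = 0.2523/(2π·0.0441) = 0.9104 m·K/W
  R'_aerogel blanket = ln(0.0783/0.0453)/(2πk) = 0.5472/(2π·0.0139) = 6.266 m·K/W
  R'_expanded polystyrene = ln(0.0886/0.0783)/(2πk) = 0.1236/(2π·0.0361) = 0.5448 m·K/W
ΣR = 0.003055 + 5.397×10^-4 + 0.9104 + 6.266 + 0.5448 = 7.725 m·K/W
Q' = ΔT/ΣR = (-166 °C − 27.7 °C)/7.725 = -25.07 W/m
From the inner boundary to the cork board/aerogel blanket interface, ΣR_partial = 0.9140 m·K/W.
T_interface = T_in − Q'·ΣR_partial = -166 °C − (-25.07)(0.9140) = -143 °C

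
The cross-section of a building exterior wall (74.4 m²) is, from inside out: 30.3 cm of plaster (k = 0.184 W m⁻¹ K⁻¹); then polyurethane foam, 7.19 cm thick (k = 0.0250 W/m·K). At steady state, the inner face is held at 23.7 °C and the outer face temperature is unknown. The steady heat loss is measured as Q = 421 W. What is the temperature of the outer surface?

Sum the resistances:
  R_plaster = L/(kA) = 0.303/(0.184·74.4) = 0.02213 K/W
  R_polyurethane foam = L/(kA) = 0.0719/(0.0250·74.4) = 0.03866 K/W
ΣR = 0.06079 K/W
ΔT = Q·ΣR = 421 × 0.06079 = 25.59 K
Heat flows outward, so T_out = T_in − ΔT = 23.7 − 25.59 = -1.89 °C

T_out = -1.89 °C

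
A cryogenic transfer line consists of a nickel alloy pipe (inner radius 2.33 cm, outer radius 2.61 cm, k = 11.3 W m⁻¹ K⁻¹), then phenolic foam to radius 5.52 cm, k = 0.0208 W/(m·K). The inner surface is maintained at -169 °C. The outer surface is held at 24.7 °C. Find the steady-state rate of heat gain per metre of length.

Treat each layer as a resistance in series:
  R'_nickel alloy = ln(0.0261/0.0233)/(2πk) = 0.1135/(2π·11.3) = 0.001598 m·K/W
  R'_phenolic foam = ln(0.0552/0.0261)/(2πk) = 0.7490/(2π·0.0208) = 5.731 m·K/W
ΣR = 0.001598 + 5.731 = 5.733 m·K/W
Q' = ΔT/ΣR = (-169 °C − 24.7 °C)/5.733 = -33.8 W/m
(Negative Q' ⇒ heat flows inward; heat gain = 33.8 W/m.)

Q' = 33.8 W/m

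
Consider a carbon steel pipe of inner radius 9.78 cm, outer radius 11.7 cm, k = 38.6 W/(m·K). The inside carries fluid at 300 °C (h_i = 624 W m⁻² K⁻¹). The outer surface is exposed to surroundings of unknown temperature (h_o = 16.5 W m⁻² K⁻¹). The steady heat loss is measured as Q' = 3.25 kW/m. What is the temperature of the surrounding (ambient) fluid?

Sum the resistances:
  R'_conv,in = 1/(2πr h) = 1/(2π·0.0978·624) = 0.002608 m·K/W
  R'_carbon steel = ln(0.117/0.0978)/(2πk) = 0.1792/(2π·38.6) = 7.391×10^-4 m·K/W
  R'_conv,out = 1/(2πr h) = 1/(2π·0.117·16.5) = 0.08244 m·K/W
ΣR = 0.08579 m·K/W
ΔT = Q'·ΣR = 3250 × 0.08579 = 278.8 K
Heat flows outward, so T_out = T_in − ΔT = 300 − 278.8 = 21.2 °C

T_out = 21.2 °C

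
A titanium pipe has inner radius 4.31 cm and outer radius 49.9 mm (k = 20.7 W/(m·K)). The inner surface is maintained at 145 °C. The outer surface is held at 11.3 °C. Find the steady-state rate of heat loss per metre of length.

Q' = 2πk·ΔT/ln(r₂/r₁) = 2π × 20.7 × 133.7 / ln(0.0499/0.0431) = 1.19×10^5 W/m

Q' = 119 kW/m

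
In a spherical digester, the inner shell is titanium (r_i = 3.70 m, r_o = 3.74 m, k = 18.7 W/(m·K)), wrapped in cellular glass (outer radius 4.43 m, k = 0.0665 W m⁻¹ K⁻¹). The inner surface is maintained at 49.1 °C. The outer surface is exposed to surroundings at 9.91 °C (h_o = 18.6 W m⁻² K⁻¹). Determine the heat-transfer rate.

Q = 783 W

Resistance network (inner→outer):
  R_titanium = (1/3.70 − 1/3.74)/(4πk) = 0.002891/(4π·18.7) = 1.230×10^-5 K/W
  R_cellular glass = (1/3.74 − 1/4.43)/(4πk) = 0.04165/(4π·0.0665) = 0.04984 K/W
  R_conv,out = 1/(4πr²h) = 1/(4π·4.43²·18.6) = 2.180×10^-4 K/W
ΣR = 1.230×10^-5 + 0.04984 + 2.180×10^-4 = 0.05007 K/W
Q = ΔT/ΣR = (49.1 °C − 9.91 °C)/0.05007 = 783 W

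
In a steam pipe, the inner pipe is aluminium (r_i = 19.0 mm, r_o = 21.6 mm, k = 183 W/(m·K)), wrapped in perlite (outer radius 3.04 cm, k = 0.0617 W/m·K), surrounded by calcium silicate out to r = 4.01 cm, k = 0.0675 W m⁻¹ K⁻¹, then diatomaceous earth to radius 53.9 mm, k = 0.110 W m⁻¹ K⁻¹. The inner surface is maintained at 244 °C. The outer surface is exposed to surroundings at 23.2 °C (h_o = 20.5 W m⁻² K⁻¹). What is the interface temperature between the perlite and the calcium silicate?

Resistance network (inner→outer):
  R'_aluminium = ln(0.0216/0.0190)/(2πk) = 0.1283/(2π·183) = 1.115×10^-4 m·K/W
  R'_perlite = ln(0.0304/0.0216)/(2πk) = 0.3417/(2π·0.0617) = 0.8815 m·K/W
  R'_calcium silicate = ln(0.0401/0.0304)/(2πk) = 0.2769/(2π·0.0675) = 0.6530 m·K/W
  R'_diatomaceous earth = ln(0.0539/0.0401)/(2πk) = 0.2958/(2π·0.110) = 0.4279 m·K/W
  R'_conv,out = 1/(2πr h) = 1/(2π·0.0539·20.5) = 0.1440 m·K/W
ΣR = 1.115×10^-4 + 0.8815 + 0.6530 + 0.4279 + 0.1440 = 2.107 m·K/W
Q' = ΔT/ΣR = (244 °C − 23.2 °C)/2.107 = 104.8 W/m
From the inner boundary to the perlite/calcium silicate interface, ΣR_partial = 0.8816 m·K/W.
T_interface = T_in − Q'·ΣR_partial = 244 °C − (104.8)(0.8816) = 152 °C

T = 152 °C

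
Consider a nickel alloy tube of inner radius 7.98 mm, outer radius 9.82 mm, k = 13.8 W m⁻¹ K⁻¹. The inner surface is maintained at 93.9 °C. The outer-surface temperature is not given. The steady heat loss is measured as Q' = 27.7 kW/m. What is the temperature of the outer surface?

Sum the resistances:
  R'_nickel alloy = ln(0.00982/0.00798)/(2πk) = 0.2075/(2π·13.8) = 0.002393 m·K/W
ΣR = 0.002393 m·K/W
ΔT = Q'·ΣR = 27700 × 0.002393 = 66.29 K
Heat flows outward, so T_out = T_in − ΔT = 93.9 − 66.29 = 27.6 °C

T_out = 27.6 °C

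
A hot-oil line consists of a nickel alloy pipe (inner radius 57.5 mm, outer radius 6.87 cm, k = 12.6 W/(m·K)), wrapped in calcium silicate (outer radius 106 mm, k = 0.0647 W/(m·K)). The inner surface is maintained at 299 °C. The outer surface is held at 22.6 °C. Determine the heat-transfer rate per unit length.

Q' = 259 W/m

Series thermal resistances, inner to outer:
  R'_nickel alloy = ln(0.0687/0.0575)/(2πk) = 0.1780/(2π·12.6) = 0.002248 m·K/W
  R'_calcium silicate = ln(0.106/0.0687)/(2πk) = 0.4337/(2π·0.0647) = 1.067 m·K/W
ΣR = 0.002248 + 1.067 = 1.069 m·K/W
Q' = ΔT/ΣR = (299 °C − 22.6 °C)/1.069 = 259 W/m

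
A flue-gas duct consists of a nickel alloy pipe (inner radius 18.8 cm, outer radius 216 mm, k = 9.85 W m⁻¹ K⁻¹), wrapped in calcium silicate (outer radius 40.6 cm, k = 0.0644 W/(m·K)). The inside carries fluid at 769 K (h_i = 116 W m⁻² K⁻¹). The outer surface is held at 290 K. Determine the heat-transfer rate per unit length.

Series thermal resistances, inner to outer:
  R'_conv,in = 1/(2πr h) = 1/(2π·0.188·116) = 0.007298 m·K/W
  R'_nickel alloy = ln(0.216/0.188)/(2πk) = 0.1388/(2π·9.85) = 0.002243 m·K/W
  R'_calcium silicate = ln(0.406/0.216)/(2πk) = 0.6311/(2π·0.0644) = 1.560 m·K/W
ΣR = 0.007298 + 0.002243 + 1.560 = 1.570 m·K/W
Q' = ΔT/ΣR = (769 K − 290 K)/1.570 = 305 W/m

Q' = 305 W/m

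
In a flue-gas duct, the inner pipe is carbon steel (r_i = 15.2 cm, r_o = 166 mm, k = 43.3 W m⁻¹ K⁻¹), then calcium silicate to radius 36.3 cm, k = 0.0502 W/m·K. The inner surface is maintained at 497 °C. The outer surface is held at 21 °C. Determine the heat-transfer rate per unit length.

Q' = 192 W/m

Resistance network (inner→outer):
  R'_carbon steel = ln(0.166/0.152)/(2πk) = 0.08811/(2π·43.3) = 3.239×10^-4 m·K/W
  R'_calcium silicate = ln(0.363/0.166)/(2πk) = 0.7824/(2π·0.0502) = 2.481 m·K/W
ΣR = 3.239×10^-4 + 2.481 = 2.481 m·K/W
Q' = ΔT/ΣR = (497 °C − 21 °C)/2.481 = 192 W/m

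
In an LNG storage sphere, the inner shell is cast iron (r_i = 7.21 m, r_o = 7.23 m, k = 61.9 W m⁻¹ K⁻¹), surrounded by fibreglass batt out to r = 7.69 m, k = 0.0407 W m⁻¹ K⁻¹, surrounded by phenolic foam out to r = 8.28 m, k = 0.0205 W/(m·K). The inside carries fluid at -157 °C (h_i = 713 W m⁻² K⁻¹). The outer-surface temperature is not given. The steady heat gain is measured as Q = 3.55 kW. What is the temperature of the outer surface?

Series resistances:
  R_conv,in = 1/(4πr²h) = 1/(4π·7.21²·713) = 2.147×10^-6 K/W
  R_cast iron = (1/7.21 − 1/7.23)/(4πk) = 3.837×10^-4/(4π·61.9) = 4.932×10^-7 K/W
  R_fibreglass batt = (1/7.23 − 1/7.69)/(4πk) = 0.008274/(4π·0.0407) = 0.01618 K/W
  R_phenolic foam = (1/7.69 − 1/8.28)/(4πk) = 0.009266/(4π·0.0205) = 0.03597 K/W
ΣR = 0.05215 K/W
ΔT = Q·ΣR = 3550 × 0.05215 = 185.1 K
Heat flows inward, so T_out = T_in + ΔT = -157 + 185.1 = 28.1 °C

T_out = 28.1 °C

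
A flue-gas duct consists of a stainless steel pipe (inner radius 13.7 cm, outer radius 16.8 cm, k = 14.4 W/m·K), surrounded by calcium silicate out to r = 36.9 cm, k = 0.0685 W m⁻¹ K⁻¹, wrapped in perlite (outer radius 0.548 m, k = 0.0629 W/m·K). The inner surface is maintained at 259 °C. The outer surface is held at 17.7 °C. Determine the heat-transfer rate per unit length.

Resistance network (inner→outer):
  R'_stainless steel = ln(0.168/0.137)/(2πk) = 0.2040/(2π·14.4) = 0.002255 m·K/W
  R'_calcium silicate = ln(0.369/0.168)/(2πk) = 0.7868/(2π·0.0685) = 1.828 m·K/W
  R'_perlite = ln(0.548/0.369)/(2πk) = 0.3955/(2π·0.0629) = 1.001 m·K/W
ΣR = 0.002255 + 1.828 + 1.001 = 2.831 m·K/W
Q' = ΔT/ΣR = (259 °C − 17.7 °C)/2.831 = 85.2 W/m

Q' = 85.2 W/m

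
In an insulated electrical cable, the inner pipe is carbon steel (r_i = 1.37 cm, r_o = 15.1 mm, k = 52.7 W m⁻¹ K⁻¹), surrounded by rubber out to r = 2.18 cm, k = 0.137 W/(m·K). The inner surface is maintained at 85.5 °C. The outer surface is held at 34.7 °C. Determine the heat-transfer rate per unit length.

Resistance network (inner→outer):
  R'_carbon steel = ln(0.0151/0.0137)/(2πk) = 0.09730/(2π·52.7) = 2.938×10^-4 m·K/W
  R'_rubber = ln(0.0218/0.0151)/(2πk) = 0.3672/(2π·0.137) = 0.4266 m·K/W
ΣR = 2.938×10^-4 + 0.4266 = 0.4269 m·K/W
Q' = ΔT/ΣR = (85.5 °C − 34.7 °C)/0.4269 = 119 W/m

Q' = 119 W/m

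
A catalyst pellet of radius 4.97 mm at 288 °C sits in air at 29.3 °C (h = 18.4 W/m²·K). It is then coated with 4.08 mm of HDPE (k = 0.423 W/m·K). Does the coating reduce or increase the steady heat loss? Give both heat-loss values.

Critical radius for a sphere: r_cr = 2k/h = 0.0460 m = 4.60 cm.
Outer radius after coating: r₂ = 0.00497 + 0.00408 = 0.00905 m.
Since r₁ < r_cr and r₂ ≤ r_cr, the coating moves toward the maximum at r_cr — heat loss rises.
Bare: R = 1/(4πr₁²h) = 175.1 K/W; Q = 258.7/175.1 = 1.48 W.
Coated: R = R_cond + R_conv = 69.87 K/W; Q = 258.7/69.87 = 3.70 W.

increases: 1.48 → 3.70 W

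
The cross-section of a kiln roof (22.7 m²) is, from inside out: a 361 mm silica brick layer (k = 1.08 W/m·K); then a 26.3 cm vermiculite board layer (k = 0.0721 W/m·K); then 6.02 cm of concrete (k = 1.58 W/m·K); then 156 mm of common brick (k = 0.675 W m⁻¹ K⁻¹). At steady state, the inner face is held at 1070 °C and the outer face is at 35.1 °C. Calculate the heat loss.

Series thermal resistances, inner to outer:
  R_silica brick = L/(kA) = 0.361/(1.08·22.7) = 0.01473 K/W
  R_vermiculite board = L/(kA) = 0.263/(0.0721·22.7) = 0.1607 K/W
  R_concrete = L/(kA) = 0.0602/(1.58·22.7) = 0.001678 K/W
  R_common brick = L/(kA) = 0.156/(0.675·22.7) = 0.01018 K/W
ΣR = 0.01473 + 0.1607 + 0.001678 + 0.01018 = 0.1873 K/W
Q = ΔT/ΣR = (1070 °C − 35.1 °C)/0.1873 = 5530 W

Q = 5530 W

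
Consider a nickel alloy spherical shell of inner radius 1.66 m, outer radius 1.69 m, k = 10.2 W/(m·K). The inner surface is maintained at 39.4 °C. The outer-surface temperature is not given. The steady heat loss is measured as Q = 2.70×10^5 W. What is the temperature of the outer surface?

T_out = 16.9 °C

Sum the resistances:
  R_nickel alloy = (1/1.66 − 1/1.69)/(4πk) = 0.01069/(4π·10.2) = 8.343×10^-5 K/W
ΣR = 8.343×10^-5 K/W
ΔT = Q·ΣR = 2.70×10^5 × 8.343×10^-5 = 22.53 K
Heat flows outward, so T_out = T_in − ΔT = 39.4 − 22.53 = 16.9 °C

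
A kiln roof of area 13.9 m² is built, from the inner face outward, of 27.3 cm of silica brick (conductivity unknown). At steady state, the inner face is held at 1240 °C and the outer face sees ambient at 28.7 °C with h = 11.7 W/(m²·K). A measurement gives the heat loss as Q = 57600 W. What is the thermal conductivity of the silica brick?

ΣR = ΔT/Q = |1240 − 28.7|/57600 = 0.02103 K/W
Known resistances:
  R_conv,out = 1/(hA) = 1/(11.7·13.9) = 0.006149 K/W
R_silica brick = ΣR − ΣR_known = 0.02103 − 0.006149 = 0.01488 K/W
L/(kA) = 0.01488 ⇒ k = 0.273/(0.01488·13.9) = 1.32 W/m·K

k = 1.32 W/m·K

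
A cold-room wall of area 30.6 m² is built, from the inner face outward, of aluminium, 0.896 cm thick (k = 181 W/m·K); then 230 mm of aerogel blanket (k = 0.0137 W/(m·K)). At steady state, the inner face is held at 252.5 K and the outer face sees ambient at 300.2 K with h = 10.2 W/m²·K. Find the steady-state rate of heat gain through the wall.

Q = 86.4 W

Treat each layer as a resistance in series:
  R_aluminium = L/(kA) = 0.00896/(181·30.6) = 1.618×10^-6 K/W
  R_aerogel blanket = L/(kA) = 0.230/(0.0137·30.6) = 0.5486 K/W
  R_conv,out = 1/(hA) = 1/(10.2·30.6) = 0.003204 K/W
ΣR = 1.618×10^-6 + 0.5486 + 0.003204 = 0.5518 K/W
Q = ΔT/ΣR = (252.5 K − 300.2 K)/0.5518 = -86.4 W
(Negative Q ⇒ heat flows inward; heat gain = 86.4 W.)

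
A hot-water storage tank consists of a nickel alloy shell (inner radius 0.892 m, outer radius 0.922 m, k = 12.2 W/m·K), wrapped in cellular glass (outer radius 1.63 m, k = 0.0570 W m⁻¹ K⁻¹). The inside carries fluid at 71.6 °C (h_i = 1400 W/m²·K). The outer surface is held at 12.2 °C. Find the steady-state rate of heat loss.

Q = 90.3 W

Treat each layer as a resistance in series:
  R_conv,in = 1/(4πr²h) = 1/(4π·0.892²·1400) = 7.144×10^-5 K/W
  R_nickel alloy = (1/0.892 − 1/0.922)/(4πk) = 0.03648/(4π·12.2) = 2.379×10^-4 K/W
  R_cellular glass = (1/0.922 − 1/1.63)/(4πk) = 0.4711/(4π·0.0570) = 0.6577 K/W
ΣR = 7.144×10^-5 + 2.379×10^-4 + 0.6577 = 0.6580 K/W
Q = ΔT/ΣR = (71.6 °C − 12.2 °C)/0.6580 = 90.3 W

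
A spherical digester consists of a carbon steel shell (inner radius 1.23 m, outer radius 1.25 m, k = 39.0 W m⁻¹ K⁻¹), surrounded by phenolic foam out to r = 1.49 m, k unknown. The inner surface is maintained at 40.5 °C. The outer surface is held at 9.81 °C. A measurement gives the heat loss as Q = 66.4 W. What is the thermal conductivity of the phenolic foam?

k = 0.0222 W/m·K

ΣR = ΔT/Q = |40.5 − 9.81|/66.4 = 0.4622 K/W
Known resistances:
  R_carbon steel = (1/1.23 − 1/1.25)/(4πk) = 0.01301/(4π·39.0) = 2.654×10^-5 K/W
R_phenolic foam = ΣR − ΣR_known = 0.4622 − 2.654×10^-5 = 0.4622 K/W
(1/r₁−1/r₂)/(4πk) = 0.4622 ⇒ k = 0.1289/(4π·0.4622) = 0.0222 W/m·K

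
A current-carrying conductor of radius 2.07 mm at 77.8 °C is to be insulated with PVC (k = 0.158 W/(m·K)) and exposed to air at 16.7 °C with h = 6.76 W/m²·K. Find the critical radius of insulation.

r_cr = 2.34 cm

For a cylinder, r_cr = k_ins/h = 0.158/6.76 = 0.0234 m = 2.34 cm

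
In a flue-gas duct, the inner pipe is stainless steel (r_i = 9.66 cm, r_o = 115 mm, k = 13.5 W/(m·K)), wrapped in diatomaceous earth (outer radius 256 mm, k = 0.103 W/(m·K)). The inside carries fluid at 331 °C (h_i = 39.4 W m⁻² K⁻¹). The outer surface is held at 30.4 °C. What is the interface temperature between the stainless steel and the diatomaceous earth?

T = 321 °C

Treat each layer as a resistance in series:
  R'_conv,in = 1/(2πr h) = 1/(2π·0.0966·39.4) = 0.04182 m·K/W
  R'_stainless steel = ln(0.115/0.0966)/(2πk) = 0.1744/(2π·13.5) = 0.002055 m·K/W
  R'_diatomaceous earth = ln(0.256/0.115)/(2πk) = 0.8002/(2π·0.103) = 1.237 m·K/W
ΣR = 0.04182 + 0.002055 + 1.237 = 1.281 m·K/W
Q' = ΔT/ΣR = (331 °C − 30.4 °C)/1.281 = 234.7 W/m
From the inner boundary to the stainless steel/diatomaceous earth interface, ΣR_partial = 0.04388 m·K/W.
T_interface = T_in − Q'·ΣR_partial = 331 °C − (234.7)(0.04388) = 321 °C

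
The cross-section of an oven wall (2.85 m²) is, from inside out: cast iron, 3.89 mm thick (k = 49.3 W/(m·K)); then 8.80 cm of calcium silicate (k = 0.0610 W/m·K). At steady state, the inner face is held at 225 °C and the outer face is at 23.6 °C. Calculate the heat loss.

Q = 398 W

Treat each layer as a resistance in series:
  R_cast iron = L/(kA) = 0.00389/(49.3·2.85) = 2.769×10^-5 K/W
  R_calcium silicate = L/(kA) = 0.0880/(0.0610·2.85) = 0.5062 K/W
ΣR = 2.769×10^-5 + 0.5062 = 0.5062 K/W
Q = ΔT/ΣR = (225 °C − 23.6 °C)/0.5062 = 398 W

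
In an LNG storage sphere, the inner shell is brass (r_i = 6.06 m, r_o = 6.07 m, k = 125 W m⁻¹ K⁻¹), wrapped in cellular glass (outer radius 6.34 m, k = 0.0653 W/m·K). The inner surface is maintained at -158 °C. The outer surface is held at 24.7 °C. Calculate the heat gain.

Treat each layer as a resistance in series:
  R_brass = (1/6.06 − 1/6.07)/(4πk) = 2.719×10^-4/(4π·125) = 1.731×10^-7 K/W
  R_cellular glass = (1/6.07 − 1/6.34)/(4πk) = 0.007016/(4π·0.0653) = 0.008550 K/W
ΣR = 1.731×10^-7 + 0.008550 = 0.008550 K/W
Q = ΔT/ΣR = (-158 °C − 24.7 °C)/0.008550 = -21400 W
(Negative Q ⇒ heat flows inward; heat gain = 21400 W.)

Q = 21.4 kW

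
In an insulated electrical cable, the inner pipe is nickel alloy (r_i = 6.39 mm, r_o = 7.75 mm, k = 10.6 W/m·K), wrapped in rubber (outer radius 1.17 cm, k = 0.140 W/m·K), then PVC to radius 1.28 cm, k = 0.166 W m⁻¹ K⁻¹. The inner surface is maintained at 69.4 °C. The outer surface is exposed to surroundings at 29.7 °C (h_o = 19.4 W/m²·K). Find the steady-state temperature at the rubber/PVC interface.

T = 53.8 °C

Resistance network (inner→outer):
  R'_nickel alloy = ln(0.00775/0.00639)/(2πk) = 0.1930/(2π·10.6) = 0.002897 m·K/W
  R'_rubber = ln(0.0117/0.00775)/(2πk) = 0.4119/(2π·0.140) = 0.4683 m·K/W
  R'_PVC = ln(0.0128/0.0117)/(2πk) = 0.08986/(2π·0.166) = 0.08615 m·K/W
  R'_conv,out = 1/(2πr h) = 1/(2π·0.0128·19.4) = 0.6409 m·K/W
ΣR = 0.002897 + 0.4683 + 0.08615 + 0.6409 = 1.198 m·K/W
Q' = ΔT/ΣR = (69.4 °C − 29.7 °C)/1.198 = 33.14 W/m
From the inner boundary to the rubber/PVC interface, ΣR_partial = 0.4712 m·K/W.
T_interface = T_in − Q'·ΣR_partial = 69.4 °C − (33.14)(0.4712) = 53.8 °C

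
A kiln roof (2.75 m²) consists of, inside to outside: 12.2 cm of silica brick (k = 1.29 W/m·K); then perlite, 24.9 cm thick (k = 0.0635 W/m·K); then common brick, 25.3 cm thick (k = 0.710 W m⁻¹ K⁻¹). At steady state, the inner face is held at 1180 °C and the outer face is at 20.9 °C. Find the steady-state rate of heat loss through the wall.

Series thermal resistances, inner to outer:
  R_silica brick = L/(kA) = 0.122/(1.29·2.75) = 0.03439 K/W
  R_perlite = L/(kA) = 0.249/(0.0635·2.75) = 1.426 K/W
  R_common brick = L/(kA) = 0.253/(0.710·2.75) = 0.1296 K/W
ΣR = 0.03439 + 1.426 + 0.1296 = 1.590 K/W
Q = ΔT/ΣR = (1180 °C − 20.9 °C)/1.590 = 729 W

Q = 729 W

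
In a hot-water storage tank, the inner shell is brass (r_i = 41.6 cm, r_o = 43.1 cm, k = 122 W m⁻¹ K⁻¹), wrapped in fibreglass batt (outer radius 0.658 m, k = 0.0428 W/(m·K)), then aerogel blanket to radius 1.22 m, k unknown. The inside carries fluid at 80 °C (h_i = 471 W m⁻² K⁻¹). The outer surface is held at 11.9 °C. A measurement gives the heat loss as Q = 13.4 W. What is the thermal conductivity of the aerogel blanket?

ΣR = ΔT/Q = |80 − 11.9|/13.4 = 5.082 K/W
Known resistances:
  R_conv,in = 1/(4πr²h) = 1/(4π·0.416²·471) = 9.763×10^-4 K/W
  R_brass = (1/0.416 − 1/0.431)/(4πk) = 0.08366/(4π·122) = 5.457×10^-5 K/W
  R_fibreglass batt = (1/0.431 − 1/0.658)/(4πk) = 0.8004/(4π·0.0428) = 1.488 K/W
R_aerogel blanket = ΣR − ΣR_known = 5.082 − 1.489 = 3.593 K/W
(1/r₁−1/r₂)/(4πk) = 3.593 ⇒ k = 0.7001/(4π·3.593) = 0.0155 W/m·K

k = 0.0155 W/m·K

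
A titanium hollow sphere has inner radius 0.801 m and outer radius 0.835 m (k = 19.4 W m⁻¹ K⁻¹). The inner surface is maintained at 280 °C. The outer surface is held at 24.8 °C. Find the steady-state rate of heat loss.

Q = 4πk·ΔT/(1/r₁ − 1/r₂) = 4π × 19.4 × 255.2 / (1/0.801 − 1/0.835) = 1.22×10^6 W

Q = 1220 kW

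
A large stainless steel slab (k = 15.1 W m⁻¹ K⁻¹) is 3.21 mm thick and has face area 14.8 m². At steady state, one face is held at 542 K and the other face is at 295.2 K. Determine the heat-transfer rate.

Q = 17200 kW

Q = kA·ΔT/L = 15.1 × 14.8 × |542 K − 295.2 K| / 0.00321 = 1.72×10^7 W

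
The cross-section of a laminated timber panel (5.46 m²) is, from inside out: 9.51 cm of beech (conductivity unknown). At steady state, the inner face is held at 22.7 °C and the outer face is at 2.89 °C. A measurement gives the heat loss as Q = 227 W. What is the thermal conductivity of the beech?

ΣR = ΔT/Q = |22.7 − 2.89|/227 = 0.08727 K/W
L/(kA) = 0.08727 ⇒ k = 0.0951/(0.08727·5.46) = 0.200 W/m·K

k = 0.200 W/m·K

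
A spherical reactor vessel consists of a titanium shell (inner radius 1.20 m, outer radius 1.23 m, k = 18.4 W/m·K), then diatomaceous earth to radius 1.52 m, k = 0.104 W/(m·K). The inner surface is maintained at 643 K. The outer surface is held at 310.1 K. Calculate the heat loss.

Q = 2.80 kW

Resistance network (inner→outer):
  R_titanium = (1/1.20 − 1/1.23)/(4πk) = 0.02033/(4π·18.4) = 8.790×10^-5 K/W
  R_diatomaceous earth = (1/1.23 − 1/1.52)/(4πk) = 0.1551/(4π·0.104) = 0.1187 K/W
ΣR = 8.790×10^-5 + 0.1187 = 0.1188 K/W
Q = ΔT/ΣR = (643 K − 310.1 K)/0.1188 = 2800 W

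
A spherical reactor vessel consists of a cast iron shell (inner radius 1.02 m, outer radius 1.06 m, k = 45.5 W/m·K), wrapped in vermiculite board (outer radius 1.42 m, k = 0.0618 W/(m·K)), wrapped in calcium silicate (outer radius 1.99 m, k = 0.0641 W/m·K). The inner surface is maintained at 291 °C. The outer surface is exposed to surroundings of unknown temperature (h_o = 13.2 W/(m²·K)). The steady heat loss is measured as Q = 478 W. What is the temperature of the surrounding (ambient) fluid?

T_out = 23.3 °C

Sum the resistances:
  R_cast iron = (1/1.02 − 1/1.06)/(4πk) = 0.03700/(4π·45.5) = 6.470×10^-5 K/W
  R_vermiculite board = (1/1.06 − 1/1.42)/(4πk) = 0.2392/(4π·0.0618) = 0.3080 K/W
  R_calcium silicate = (1/1.42 − 1/1.99)/(4πk) = 0.2017/(4π·0.0641) = 0.2504 K/W
  R_conv,out = 1/(4πr²h) = 1/(4π·1.99²·13.2) = 0.001522 K/W
ΣR = 0.5600 K/W
ΔT = Q·ΣR = 478 × 0.5600 = 267.7 K
Heat flows outward, so T_out = T_in − ΔT = 291 − 267.7 = 23.3 °C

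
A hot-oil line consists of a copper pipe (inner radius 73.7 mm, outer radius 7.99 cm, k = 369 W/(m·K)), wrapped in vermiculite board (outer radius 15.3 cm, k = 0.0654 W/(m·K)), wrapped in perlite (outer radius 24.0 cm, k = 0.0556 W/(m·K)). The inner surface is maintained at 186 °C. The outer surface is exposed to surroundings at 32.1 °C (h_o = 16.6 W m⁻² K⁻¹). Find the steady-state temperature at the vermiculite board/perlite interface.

Treat each layer as a resistance in series:
  R'_copper = ln(0.0799/0.0737)/(2πk) = 0.08077/(2π·369) = 3.484×10^-5 m·K/W
  R'_vermiculite board = ln(0.153/0.0799)/(2πk) = 0.6497/(2π·0.0654) = 1.581 m·K/W
  R'_perlite = ln(0.240/0.153)/(2πk) = 0.4502/(2π·0.0556) = 1.289 m·K/W
  R'_conv,out = 1/(2πr h) = 1/(2π·0.240·16.6) = 0.03995 m·K/W
ΣR = 3.484×10^-5 + 1.581 + 1.289 + 0.03995 = 2.910 m·K/W
Q' = ΔT/ΣR = (186 °C − 32.1 °C)/2.910 = 52.89 W/m
From the inner boundary to the vermiculite board/perlite interface, ΣR_partial = 1.581 m·K/W.
T_interface = T_in − Q'·ΣR_partial = 186 °C − (52.89)(1.581) = 102 °C

T = 102 °C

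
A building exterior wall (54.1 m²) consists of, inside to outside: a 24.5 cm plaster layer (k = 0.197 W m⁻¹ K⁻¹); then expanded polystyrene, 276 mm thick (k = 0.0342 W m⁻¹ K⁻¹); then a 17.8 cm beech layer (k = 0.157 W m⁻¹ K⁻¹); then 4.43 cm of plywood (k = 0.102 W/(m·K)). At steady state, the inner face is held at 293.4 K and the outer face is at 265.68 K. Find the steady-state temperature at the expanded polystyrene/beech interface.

Series thermal resistances, inner to outer:
  R_plaster = L/(kA) = 0.245/(0.197·54.1) = 0.02299 K/W
  R_expanded polystyrene = L/(kA) = 0.276/(0.0342·54.1) = 0.1492 K/W
  R_beech = L/(kA) = 0.178/(0.157·54.1) = 0.02096 K/W
  R_plywood = L/(kA) = 0.0443/(0.102·54.1) = 0.008028 K/W
ΣR = 0.02299 + 0.1492 + 0.02096 + 0.008028 = 0.2012 K/W
Q = ΔT/ΣR = (293.4 K − 265.68 K)/0.2012 = 137.8 W
From the inner boundary to the expanded polystyrene/beech interface, ΣR_partial = 0.1722 K/W.
T_interface = T_in − Q·ΣR_partial = 293.4 K − (137.8)(0.1722) = 269.67 K

T = 269.67 K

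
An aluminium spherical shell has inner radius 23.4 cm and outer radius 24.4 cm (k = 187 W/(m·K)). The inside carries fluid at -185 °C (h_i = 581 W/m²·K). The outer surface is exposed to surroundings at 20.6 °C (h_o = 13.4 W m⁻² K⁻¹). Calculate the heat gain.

Series thermal resistances, inner to outer:
  R_conv,in = 1/(4πr²h) = 1/(4π·0.234²·581) = 0.002501 K/W
  R_aluminium = (1/0.234 − 1/0.244)/(4πk) = 0.1751/(4π·187) = 7.453×10^-5 K/W
  R_conv,out = 1/(4πr²h) = 1/(4π·0.244²·13.4) = 0.09975 K/W
ΣR = 0.002501 + 7.453×10^-5 + 0.09975 = 0.1023 K/W
Q = ΔT/ΣR = (-185 °C − 20.6 °C)/0.1023 = -2010 W
(Negative Q ⇒ heat flows inward; heat gain = 2010 W.)

Q = 2010 W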